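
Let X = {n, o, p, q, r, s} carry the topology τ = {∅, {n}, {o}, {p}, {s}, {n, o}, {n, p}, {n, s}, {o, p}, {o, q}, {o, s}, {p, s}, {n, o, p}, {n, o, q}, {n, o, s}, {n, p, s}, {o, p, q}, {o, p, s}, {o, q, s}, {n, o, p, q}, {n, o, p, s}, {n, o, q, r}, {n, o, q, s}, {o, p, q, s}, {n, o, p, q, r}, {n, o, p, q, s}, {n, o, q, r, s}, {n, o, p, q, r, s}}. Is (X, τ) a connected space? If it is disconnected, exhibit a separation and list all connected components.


(X, τ) is disconnected; components = [{p}, {s}, {n, o, q, r}].

Find clopen sets (U ∈ τ with X ∖ U ∈ τ):
  U = ∅, X ∖ U = {n, o, p, q, r, s} — both open, so U is clopen.
  U = {p}, X ∖ U = {n, o, q, r, s} — both open, so U is clopen.
  U = {s}, X ∖ U = {n, o, p, q, r} — both open, so U is clopen.
  U = {p, s}, X ∖ U = {n, o, q, r} — both open, so U is clopen.
  U = {n, o, q, r}, X ∖ U = {p, s} — both open, so U is clopen.
  U = {n, o, p, q, r}, X ∖ U = {s} — both open, so U is clopen.
  U = {n, o, q, r, s}, X ∖ U = {p} — both open, so U is clopen.
  U = {n, o, p, q, r, s}, X ∖ U = ∅ — both open, so U is clopen.
Nontrivial clopen(s) exist: e.g. {n, o, q, r, s}. So (X, τ) is disconnected.
Compute connected components by grouping points that agree on all clopens:
  component: {p}
  component: {s}
  component: {n, o, q, r}


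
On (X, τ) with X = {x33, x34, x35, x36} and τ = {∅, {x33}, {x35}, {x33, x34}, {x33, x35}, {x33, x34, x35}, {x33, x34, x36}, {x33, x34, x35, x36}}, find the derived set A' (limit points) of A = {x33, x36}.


A' = {x34, x36}

For each x ∈ X, list the open sets U ∈ τ with x ∈ U, then check whether U ∩ (A ∖ {x}) ≠ ∅ for every such U.
  x = x33: open {x33} ∋ x has {x33} ∩ (A ∖ {x33}) = ∅, so x is NOT a limit point.
  x = x34: opens ∋ x are {x33, x34}, {x33, x34, x35}, {x33, x34, x36}, {x33, x34, x35, x36}; each meets A ∖ {x34}, so x IS a limit point.
  x = x35: open {x35} ∋ x has {x35} ∩ (A ∖ {x35}) = ∅, so x is NOT a limit point.
  x = x36: opens ∋ x are {x33, x34, x36}, {x33, x34, x35, x36}; each meets A ∖ {x36}, so x IS a limit point.
Collecting: A' = {x34, x36}.


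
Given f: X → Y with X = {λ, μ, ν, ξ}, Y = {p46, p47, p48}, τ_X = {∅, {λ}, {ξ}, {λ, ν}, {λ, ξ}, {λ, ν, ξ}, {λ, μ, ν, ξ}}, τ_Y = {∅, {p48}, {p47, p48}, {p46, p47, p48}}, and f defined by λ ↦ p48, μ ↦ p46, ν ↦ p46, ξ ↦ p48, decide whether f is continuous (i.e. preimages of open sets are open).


f IS continuous.

Compute f^{-1}(U) for each U ∈ τ_Y:
  U = ∅: f^{-1}(U) = ∅ ∈ τ_X ✓.
  U = {p48}: f^{-1}(U) = {λ, ξ} ∈ τ_X ✓.
  U = {p47, p48}: f^{-1}(U) = {λ, ξ} ∈ τ_X ✓.
  U = {p46, p47, p48}: f^{-1}(U) = {λ, μ, ν, ξ} ∈ τ_X ✓.
Every preimage lies in τ_X, so f IS continuous.


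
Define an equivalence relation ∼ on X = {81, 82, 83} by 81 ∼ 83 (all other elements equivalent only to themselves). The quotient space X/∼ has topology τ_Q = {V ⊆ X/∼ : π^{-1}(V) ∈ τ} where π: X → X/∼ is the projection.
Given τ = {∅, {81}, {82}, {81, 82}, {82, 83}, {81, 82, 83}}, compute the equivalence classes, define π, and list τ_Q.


X/∼ = {[81=83], [82]}; |τ_Q| = 3.

Equivalence classes: [81=83], [82].
Quotient map π: X → X/∼ sends 81 ↦ [81=83], 82 ↦ [82], 83 ↦ [81=83].
For each subset V ⊆ X/∼, compute π^{-1}(V) ⊆ X and check whether π^{-1}(V) ∈ τ. V is open in τ_Q iff π^{-1}(V) ∈ τ.
  V = {}: π^{-1}(V) = ∅ ∈ τ ✓.
  V = {[81=83]}: π^{-1}(V) = {81, 83} ∉ τ ✗.
  V = {[82]}: π^{-1}(V) = {82} ∈ τ ✓.
  V = {[81=83], [82]}: π^{-1}(V) = {81, 82, 83} ∈ τ ✓.
Open sets in the quotient: τ_Q = {{}, {[82]}, {[81=83], [82]}} (3 elements).


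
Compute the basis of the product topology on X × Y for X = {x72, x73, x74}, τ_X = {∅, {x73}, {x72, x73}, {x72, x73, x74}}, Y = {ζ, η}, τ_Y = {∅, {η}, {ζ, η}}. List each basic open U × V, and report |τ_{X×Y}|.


Basis B = {∅ × ∅, {x73} × {η}, {x72, x73} × {η}, {x73} × {ζ, η}, {x72, x73, x74} × {η}, {x72, x73} × {ζ, η}, {x72, x73, x74} × {ζ, η}}; |τ_{X×Y}| = 10.

Enumerate products U × V with U ∈ τ_X, V ∈ τ_Y (deduplicated):
  ∅ × ∅ = {} (∅)
  {x73} × {η} = {(x73,η)}
  {x72, x73} × {η} = {(x72,η), (x73,η)}
  {x73} × {ζ, η} = {(x73,ζ), (x73,η)}
  {x72, x73, x74} × {η} = {(x72,η), (x73,η), (x74,η)}
  {x72, x73} × {ζ, η} = {(x72,ζ), (x72,η), (x73,ζ), (x73,η)}
  {x72, x73, x74} × {ζ, η} = {(x72,ζ), (x72,η), (x73,ζ), (x73,η), (x74,ζ), (x74,η)}
These 7 distinct sets form the basis B.
Close under arbitrary unions to get τ_{X×Y}; counting gives |τ_{X×Y}| = 10.


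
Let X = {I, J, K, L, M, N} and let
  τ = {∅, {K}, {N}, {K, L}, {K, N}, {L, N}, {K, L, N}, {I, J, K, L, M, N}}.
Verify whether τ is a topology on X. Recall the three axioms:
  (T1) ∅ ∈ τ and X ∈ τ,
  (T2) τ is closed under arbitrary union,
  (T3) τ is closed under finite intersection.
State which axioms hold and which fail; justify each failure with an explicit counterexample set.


τ is NOT a topology on X.

Axiom (T1): ∅ ∈ τ? Yes; X ∈ τ? Yes.
Axiom (T2/T3): check pairwise unions and intersections of members of τ.
Counterexample for (T3): {K, L} ∩ {L, N} = {L} ∉ τ. Therefore τ is NOT a topology.


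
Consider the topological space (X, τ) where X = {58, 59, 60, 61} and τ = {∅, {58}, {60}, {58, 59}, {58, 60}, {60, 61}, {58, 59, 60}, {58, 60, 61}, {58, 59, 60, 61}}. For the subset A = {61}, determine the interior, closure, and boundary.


int(A) = ∅, cl(A) = {61}, ∂A = {61}.

Closed sets in (X, τ) are complements of opens:
  closed(X, τ) = {∅, {59}, {61}, {58, 59}, {59, 61}, {60, 61}, {58, 59, 61}, {59, 60, 61}, {58, 59, 60, 61}}.
int(A) = ⋃ {U ∈ τ : U ⊆ A}. Opens contained in A: ∅.
Taking the union of these: int(A) = ∅.
cl(A) = ⋂ {C closed : A ⊆ C}. Closed sets containing A: {61}, {59, 61}, {60, 61}, {58, 59, 61}, {59, 60, 61}, {58, 59, 60, 61}.
Intersecting these: cl(A) = {61}.
∂A = cl(A) ∖ int(A) = {61} ∖ ∅ = {61}.


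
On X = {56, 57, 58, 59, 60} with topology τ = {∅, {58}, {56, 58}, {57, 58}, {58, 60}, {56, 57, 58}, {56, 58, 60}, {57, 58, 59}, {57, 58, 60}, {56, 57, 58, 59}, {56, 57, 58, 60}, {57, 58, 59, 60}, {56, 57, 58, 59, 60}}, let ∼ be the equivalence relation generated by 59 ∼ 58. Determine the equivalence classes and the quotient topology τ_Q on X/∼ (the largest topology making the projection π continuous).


X/∼ = {[56], [57], [58=59], [60]}; |τ_Q| = 5.

Equivalence classes: [56], [57], [58=59], [60].
Quotient map π: X → X/∼ sends 56 ↦ [56], 57 ↦ [57], 58 ↦ [58=59], 59 ↦ [58=59], 60 ↦ [60].
For each subset V ⊆ X/∼, compute π^{-1}(V) ⊆ X and check whether π^{-1}(V) ∈ τ. V is open in τ_Q iff π^{-1}(V) ∈ τ.
  V = {}: π^{-1}(V) = ∅ ∈ τ ✓.
  V = {[56]}: π^{-1}(V) = {56} ∉ τ ✗.
  V = {[57]}: π^{-1}(V) = {57} ∉ τ ✗.
  V = {[56], [57]}: π^{-1}(V) = {56, 57} ∉ τ ✗.
  V = {[58=59]}: π^{-1}(V) = {58, 59} ∉ τ ✗.
  V = {[56], [58=59]}: π^{-1}(V) = {56, 58, 59} ∉ τ ✗.
  V = {[57], [58=59]}: π^{-1}(V) = {57, 58, 59} ∈ τ ✓.
  V = {[56], [57], [58=59]}: π^{-1}(V) = {56, 57, 58, 59} ∈ τ ✓.
  V = {[60]}: π^{-1}(V) = {60} ∉ τ ✗.
  V = {[56], [60]}: π^{-1}(V) = {56, 60} ∉ τ ✗.
  V = {[57], [60]}: π^{-1}(V) = {57, 60} ∉ τ ✗.
  V = {[56], [57], [60]}: π^{-1}(V) = {56, 57, 60} ∉ τ ✗.
  V = {[58=59], [60]}: π^{-1}(V) = {58, 59, 60} ∉ τ ✗.
  V = {[56], [58=59], [60]}: π^{-1}(V) = {56, 58, 59, 60} ∉ τ ✗.
  V = {[57], [58=59], [60]}: π^{-1}(V) = {57, 58, 59, 60} ∈ τ ✓.
  V = {[56], [57], [58=59], [60]}: π^{-1}(V) = {56, 57, 58, 59, 60} ∈ τ ✓.
Open sets in the quotient: τ_Q = {{}, {[57], [58=59]}, {[56], [57], [58=59]}, {[57], [58=59], [60]}, {[56], [57], [58=59], [60]}} (5 elements).


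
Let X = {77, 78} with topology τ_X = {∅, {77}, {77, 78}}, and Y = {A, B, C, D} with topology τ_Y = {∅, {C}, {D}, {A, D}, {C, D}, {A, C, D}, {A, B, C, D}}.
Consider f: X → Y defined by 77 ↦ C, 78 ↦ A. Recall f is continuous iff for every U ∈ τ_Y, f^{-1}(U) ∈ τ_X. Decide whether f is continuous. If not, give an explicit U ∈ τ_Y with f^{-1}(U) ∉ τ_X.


f is NOT continuous.

Compute f^{-1}(U) for each U ∈ τ_Y:
  U = ∅: f^{-1}(U) = ∅ ∈ τ_X ✓.
  U = {C}: f^{-1}(U) = {77} ∈ τ_X ✓.
  U = {D}: f^{-1}(U) = ∅ ∈ τ_X ✓.
  U = {A, D}: f^{-1}(U) = {78} ∉ τ_X ✗.
  U = {C, D}: f^{-1}(U) = {77} ∈ τ_X ✓.
  U = {A, C, D}: f^{-1}(U) = {77, 78} ∈ τ_X ✓.
  U = {A, B, C, D}: f^{-1}(U) = {77, 78} ∈ τ_X ✓.
Found U = {A, D} with f^{-1}(U) = {78} not in τ_X. Therefore f is NOT continuous.


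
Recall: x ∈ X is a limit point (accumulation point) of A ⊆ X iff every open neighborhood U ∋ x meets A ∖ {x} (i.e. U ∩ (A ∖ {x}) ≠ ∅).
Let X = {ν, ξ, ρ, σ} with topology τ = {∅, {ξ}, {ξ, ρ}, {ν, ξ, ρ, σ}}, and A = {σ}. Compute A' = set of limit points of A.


A' = {ν}

For each x ∈ X, list the open sets U ∈ τ with x ∈ U, then check whether U ∩ (A ∖ {x}) ≠ ∅ for every such U.
  x = ν: opens ∋ x are {ν, ξ, ρ, σ}; each meets A ∖ {ν}, so x IS a limit point.
  x = ξ: open {ξ} ∋ x has {ξ} ∩ (A ∖ {ξ}) = ∅, so x is NOT a limit point.
  x = ρ: open {ξ, ρ} ∋ x has {ξ, ρ} ∩ (A ∖ {ρ}) = ∅, so x is NOT a limit point.
  x = σ: open {ν, ξ, ρ, σ} ∋ x has {ν, ξ, ρ, σ} ∩ (A ∖ {σ}) = ∅, so x is NOT a limit point.
Collecting: A' = {ν}.


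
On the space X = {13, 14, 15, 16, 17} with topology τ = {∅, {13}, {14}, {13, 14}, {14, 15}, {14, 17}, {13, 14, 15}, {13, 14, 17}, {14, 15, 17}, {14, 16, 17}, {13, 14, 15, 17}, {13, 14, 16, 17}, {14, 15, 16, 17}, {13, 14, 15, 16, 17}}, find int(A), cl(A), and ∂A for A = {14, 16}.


int(A) = {14}, cl(A) = {14, 15, 16, 17}, ∂A = {15, 16, 17}.

Closed sets in (X, τ) are complements of opens:
  closed(X, τ) = {∅, {13}, {15}, {16}, {13, 15}, {13, 16}, {15, 16}, {16, 17}, {13, 15, 16}, {13, 16, 17}, {15, 16, 17}, {13, 15, 16, 17}, {14, 15, 16, 17}, {13, 14, 15, 16, 17}}.
int(A) = ⋃ {U ∈ τ : U ⊆ A}. Opens contained in A: ∅, {14}.
Taking the union of these: int(A) = {14}.
cl(A) = ⋂ {C closed : A ⊆ C}. Closed sets containing A: {14, 15, 16, 17}, {13, 14, 15, 16, 17}.
Intersecting these: cl(A) = {14, 15, 16, 17}.
∂A = cl(A) ∖ int(A) = {14, 15, 16, 17} ∖ {14} = {15, 16, 17}.


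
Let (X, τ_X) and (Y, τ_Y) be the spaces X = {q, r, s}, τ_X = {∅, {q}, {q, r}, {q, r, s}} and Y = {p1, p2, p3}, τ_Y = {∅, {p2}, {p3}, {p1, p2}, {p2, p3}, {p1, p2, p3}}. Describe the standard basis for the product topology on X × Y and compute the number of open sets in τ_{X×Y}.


Basis B = {∅ × ∅, {q} × {p2}, {q} × {p3}, {q} × {p1, p2}, {q} × {p2, p3}, {q, r} × {p2}, {q, r} × {p3}, {q} × {p1, p2, p3}, {q, r, s} × {p2}, {q, r, s} × {p3}, {q, r} × {p1, p2}, {q, r} × {p2, p3}, {q, r} × {p1, p2, p3}, {q, r, s} × {p1, p2}, {q, r, s} × {p2, p3}, {q, r, s} × {p1, p2, p3}}; |τ_{X×Y}| = 40.

Enumerate products U × V with U ∈ τ_X, V ∈ τ_Y (deduplicated):
  ∅ × ∅ = {} (∅)
  {q} × {p2} = {(q,p2)}
  {q} × {p3} = {(q,p3)}
  {q} × {p1, p2} = {(q,p1), (q,p2)}
  {q} × {p2, p3} = {(q,p2), (q,p3)}
  {q, r} × {p2} = {(q,p2), (r,p2)}
  {q, r} × {p3} = {(q,p3), (r,p3)}
  {q} × {p1, p2, p3} = {(q,p1), (q,p2), (q,p3)}
  {q, r, s} × {p2} = {(q,p2), (r,p2), (s,p2)}
  {q, r, s} × {p3} = {(q,p3), (r,p3), (s,p3)}
  {q, r} × {p1, p2} = {(q,p1), (q,p2), (r,p1), (r,p2)}
  {q, r} × {p2, p3} = {(q,p2), (q,p3), (r,p2), (r,p3)}
  {q, r} × {p1, p2, p3} = {(q,p1), (q,p2), (q,p3), (r,p1), (r,p2), (r,p3)}
  {q, r, s} × {p1, p2} = {(q,p1), (q,p2), (r,p1), (r,p2), (s,p1), (s,p2)}
  {q, r, s} × {p2, p3} = {(q,p2), (q,p3), (r,p2), (r,p3), (s,p2), (s,p3)}
  {q, r, s} × {p1, p2, p3} = {(q,p1), (q,p2), (q,p3), (r,p1), (r,p2), (r,p3), (s,p1), (s,p2), (s,p3)}
These 16 distinct sets form the basis B.
Close under arbitrary unions to get τ_{X×Y}; counting gives |τ_{X×Y}| = 40.


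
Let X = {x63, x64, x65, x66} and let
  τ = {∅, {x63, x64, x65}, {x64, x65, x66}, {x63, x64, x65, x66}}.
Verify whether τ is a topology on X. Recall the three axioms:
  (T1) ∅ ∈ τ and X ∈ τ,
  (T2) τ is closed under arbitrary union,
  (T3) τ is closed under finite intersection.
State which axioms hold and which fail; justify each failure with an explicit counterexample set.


τ is NOT a topology on X.

Axiom (T1): ∅ ∈ τ? Yes; X ∈ τ? Yes.
Axiom (T2/T3): check pairwise unions and intersections of members of τ.
Counterexample for (T3): {x63, x64, x65} ∩ {x64, x65, x66} = {x64, x65} ∉ τ. Therefore τ is NOT a topology.


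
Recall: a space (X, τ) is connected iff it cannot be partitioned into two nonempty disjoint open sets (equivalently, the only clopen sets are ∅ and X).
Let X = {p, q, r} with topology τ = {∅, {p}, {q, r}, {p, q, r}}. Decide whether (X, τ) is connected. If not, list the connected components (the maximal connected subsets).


(X, τ) is disconnected; components = [{p}, {q, r}].

Find clopen sets (U ∈ τ with X ∖ U ∈ τ):
  U = ∅, X ∖ U = {p, q, r} — both open, so U is clopen.
  U = {p}, X ∖ U = {q, r} — both open, so U is clopen.
  U = {q, r}, X ∖ U = {p} — both open, so U is clopen.
  U = {p, q, r}, X ∖ U = ∅ — both open, so U is clopen.
Nontrivial clopen(s) exist: e.g. {q, r}. So (X, τ) is disconnected.
Compute connected components by grouping points that agree on all clopens:
  component: {p}
  component: {q, r}


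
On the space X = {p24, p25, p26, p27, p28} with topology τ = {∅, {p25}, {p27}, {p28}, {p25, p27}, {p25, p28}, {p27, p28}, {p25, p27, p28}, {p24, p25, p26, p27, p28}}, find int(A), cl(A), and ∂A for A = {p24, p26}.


int(A) = ∅, cl(A) = {p24, p26}, ∂A = {p24, p26}.

Closed sets in (X, τ) are complements of opens:
  closed(X, τ) = {∅, {p24, p26}, {p24, p25, p26}, {p24, p26, p27}, {p24, p26, p28}, {p24, p25, p26, p27}, {p24, p25, p26, p28}, {p24, p26, p27, p28}, {p24, p25, p26, p27, p28}}.
int(A) = ⋃ {U ∈ τ : U ⊆ A}. Opens contained in A: ∅.
Taking the union of these: int(A) = ∅.
cl(A) = ⋂ {C closed : A ⊆ C}. Closed sets containing A: {p24, p26}, {p24, p25, p26}, {p24, p26, p27}, {p24, p26, p28}, {p24, p25, p26, p27}, {p24, p25, p26, p28}, {p24, p26, p27, p28}, {p24, p25, p26, p27, p28}.
Intersecting these: cl(A) = {p24, p26}.
∂A = cl(A) ∖ int(A) = {p24, p26} ∖ ∅ = {p24, p26}.


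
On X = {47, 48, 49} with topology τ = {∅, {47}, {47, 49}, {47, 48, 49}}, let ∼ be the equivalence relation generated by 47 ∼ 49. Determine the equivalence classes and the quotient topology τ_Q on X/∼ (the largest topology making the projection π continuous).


X/∼ = {[47=49], [48]}; |τ_Q| = 3.

Equivalence classes: [47=49], [48].
Quotient map π: X → X/∼ sends 47 ↦ [47=49], 48 ↦ [48], 49 ↦ [47=49].
For each subset V ⊆ X/∼, compute π^{-1}(V) ⊆ X and check whether π^{-1}(V) ∈ τ. V is open in τ_Q iff π^{-1}(V) ∈ τ.
  V = {}: π^{-1}(V) = ∅ ∈ τ ✓.
  V = {[47=49]}: π^{-1}(V) = {47, 49} ∈ τ ✓.
  V = {[48]}: π^{-1}(V) = {48} ∉ τ ✗.
  V = {[47=49], [48]}: π^{-1}(V) = {47, 48, 49} ∈ τ ✓.
Open sets in the quotient: τ_Q = {{}, {[47=49]}, {[47=49], [48]}} (3 elements).


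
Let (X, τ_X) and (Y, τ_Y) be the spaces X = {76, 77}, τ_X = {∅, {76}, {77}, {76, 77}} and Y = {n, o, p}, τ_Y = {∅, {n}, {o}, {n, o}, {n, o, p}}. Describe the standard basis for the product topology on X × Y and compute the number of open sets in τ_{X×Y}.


Basis B = {∅ × ∅, {76} × {n}, {76} × {o}, {77} × {n}, {77} × {o}, {76} × {n, o}, {76, 77} × {n}, {76, 77} × {o}, {77} × {n, o}, {76} × {n, o, p}, {77} × {n, o, p}, {76, 77} × {n, o}, {76, 77} × {n, o, p}}; |τ_{X×Y}| = 25.

Enumerate products U × V with U ∈ τ_X, V ∈ τ_Y (deduplicated):
  ∅ × ∅ = {} (∅)
  {76} × {n} = {(76,n)}
  {76} × {o} = {(76,o)}
  {77} × {n} = {(77,n)}
  {77} × {o} = {(77,o)}
  {76} × {n, o} = {(76,n), (76,o)}
  {76, 77} × {n} = {(76,n), (77,n)}
  {76, 77} × {o} = {(76,o), (77,o)}
  {77} × {n, o} = {(77,n), (77,o)}
  {76} × {n, o, p} = {(76,n), (76,o), (76,p)}
  {77} × {n, o, p} = {(77,n), (77,o), (77,p)}
  {76, 77} × {n, o} = {(76,n), (76,o), (77,n), (77,o)}
  {76, 77} × {n, o, p} = {(76,n), (76,o), (76,p), (77,n), (77,o), (77,p)}
These 13 distinct sets form the basis B.
Close under arbitrary unions to get τ_{X×Y}; counting gives |τ_{X×Y}| = 25.


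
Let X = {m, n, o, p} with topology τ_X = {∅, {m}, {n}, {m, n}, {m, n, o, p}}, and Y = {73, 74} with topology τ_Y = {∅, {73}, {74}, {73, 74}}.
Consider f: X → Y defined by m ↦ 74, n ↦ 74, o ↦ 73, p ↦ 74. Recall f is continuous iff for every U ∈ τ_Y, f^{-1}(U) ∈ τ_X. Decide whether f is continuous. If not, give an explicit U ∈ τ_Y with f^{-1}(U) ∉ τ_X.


f is NOT continuous.

Compute f^{-1}(U) for each U ∈ τ_Y:
  U = ∅: f^{-1}(U) = ∅ ∈ τ_X ✓.
  U = {73}: f^{-1}(U) = {o} ∉ τ_X ✗.
  U = {74}: f^{-1}(U) = {m, n, p} ∉ τ_X ✗.
  U = {73, 74}: f^{-1}(U) = {m, n, o, p} ∈ τ_X ✓.
Found U = {73} with f^{-1}(U) = {o} not in τ_X. Therefore f is NOT continuous.


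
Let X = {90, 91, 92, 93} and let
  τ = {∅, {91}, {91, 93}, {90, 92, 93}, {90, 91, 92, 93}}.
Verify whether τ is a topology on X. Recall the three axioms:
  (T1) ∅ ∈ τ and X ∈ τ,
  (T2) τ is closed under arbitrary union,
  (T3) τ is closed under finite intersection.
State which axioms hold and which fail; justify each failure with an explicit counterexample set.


τ is NOT a topology on X.

Axiom (T1): ∅ ∈ τ? Yes; X ∈ τ? Yes.
Axiom (T2/T3): check pairwise unions and intersections of members of τ.
Counterexample for (T3): {91, 93} ∩ {90, 92, 93} = {93} ∉ τ. Therefore τ is NOT a topology.


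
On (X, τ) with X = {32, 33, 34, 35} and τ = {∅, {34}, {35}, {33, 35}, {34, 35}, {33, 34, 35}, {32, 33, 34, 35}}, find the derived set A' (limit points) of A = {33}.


A' = {32}

For each x ∈ X, list the open sets U ∈ τ with x ∈ U, then check whether U ∩ (A ∖ {x}) ≠ ∅ for every such U.
  x = 32: opens ∋ x are {32, 33, 34, 35}; each meets A ∖ {32}, so x IS a limit point.
  x = 33: open {33, 35} ∋ x has {33, 35} ∩ (A ∖ {33}) = ∅, so x is NOT a limit point.
  x = 34: open {34} ∋ x has {34} ∩ (A ∖ {34}) = ∅, so x is NOT a limit point.
  x = 35: open {35} ∋ x has {35} ∩ (A ∖ {35}) = ∅, so x is NOT a limit point.
Collecting: A' = {32}.


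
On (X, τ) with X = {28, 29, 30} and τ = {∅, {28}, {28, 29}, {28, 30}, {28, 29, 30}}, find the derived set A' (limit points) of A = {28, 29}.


A' = {29, 30}

For each x ∈ X, list the open sets U ∈ τ with x ∈ U, then check whether U ∩ (A ∖ {x}) ≠ ∅ for every such U.
  x = 28: open {28} ∋ x has {28} ∩ (A ∖ {28}) = ∅, so x is NOT a limit point.
  x = 29: opens ∋ x are {28, 29}, {28, 29, 30}; each meets A ∖ {29}, so x IS a limit point.
  x = 30: opens ∋ x are {28, 30}, {28, 29, 30}; each meets A ∖ {30}, so x IS a limit point.
Collecting: A' = {29, 30}.


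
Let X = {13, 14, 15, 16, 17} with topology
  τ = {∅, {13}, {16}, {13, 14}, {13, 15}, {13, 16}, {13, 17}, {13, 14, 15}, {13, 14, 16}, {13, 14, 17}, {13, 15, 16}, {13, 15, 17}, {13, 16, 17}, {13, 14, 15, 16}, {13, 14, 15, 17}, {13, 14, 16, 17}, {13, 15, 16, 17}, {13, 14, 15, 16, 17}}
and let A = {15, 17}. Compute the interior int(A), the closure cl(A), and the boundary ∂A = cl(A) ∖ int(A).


int(A) = ∅, cl(A) = {15, 17}, ∂A = {15, 17}.

Closed sets in (X, τ) are complements of opens:
  closed(X, τ) = {∅, {14}, {15}, {16}, {17}, {14, 15}, {14, 16}, {14, 17}, {15, 16}, {15, 17}, {16, 17}, {14, 15, 16}, {14, 15, 17}, {14, 16, 17}, {15, 16, 17}, {13, 14, 15, 17}, {14, 15, 16, 17}, {13, 14, 15, 16, 17}}.
int(A) = ⋃ {U ∈ τ : U ⊆ A}. Opens contained in A: ∅.
Taking the union of these: int(A) = ∅.
cl(A) = ⋂ {C closed : A ⊆ C}. Closed sets containing A: {15, 17}, {14, 15, 17}, {15, 16, 17}, {13, 14, 15, 17}, {14, 15, 16, 17}, {13, 14, 15, 16, 17}.
Intersecting these: cl(A) = {15, 17}.
∂A = cl(A) ∖ int(A) = {15, 17} ∖ ∅ = {15, 17}.


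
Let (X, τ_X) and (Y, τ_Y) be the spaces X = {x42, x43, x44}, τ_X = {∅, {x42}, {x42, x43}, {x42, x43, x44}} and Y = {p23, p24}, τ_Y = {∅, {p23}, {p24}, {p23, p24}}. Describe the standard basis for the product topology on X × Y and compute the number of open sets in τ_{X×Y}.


Basis B = {∅ × ∅, {x42} × {p23}, {x42} × {p24}, {x42} × {p23, p24}, {x42, x43} × {p23}, {x42, x43} × {p24}, {x42, x43, x44} × {p23}, {x42, x43, x44} × {p24}, {x42, x43} × {p23, p24}, {x42, x43, x44} × {p23, p24}}; |τ_{X×Y}| = 16.

Enumerate products U × V with U ∈ τ_X, V ∈ τ_Y (deduplicated):
  ∅ × ∅ = {} (∅)
  {x42} × {p23} = {(x42,p23)}
  {x42} × {p24} = {(x42,p24)}
  {x42} × {p23, p24} = {(x42,p23), (x42,p24)}
  {x42, x43} × {p23} = {(x42,p23), (x43,p23)}
  {x42, x43} × {p24} = {(x42,p24), (x43,p24)}
  {x42, x43, x44} × {p23} = {(x42,p23), (x43,p23), (x44,p23)}
  {x42, x43, x44} × {p24} = {(x42,p24), (x43,p24), (x44,p24)}
  {x42, x43} × {p23, p24} = {(x42,p23), (x42,p24), (x43,p23), (x43,p24)}
  {x42, x43, x44} × {p23, p24} = {(x42,p23), (x42,p24), (x43,p23), (x43,p24), (x44,p23), (x44,p24)}
These 10 distinct sets form the basis B.
Close under arbitrary unions to get τ_{X×Y}; counting gives |τ_{X×Y}| = 16.


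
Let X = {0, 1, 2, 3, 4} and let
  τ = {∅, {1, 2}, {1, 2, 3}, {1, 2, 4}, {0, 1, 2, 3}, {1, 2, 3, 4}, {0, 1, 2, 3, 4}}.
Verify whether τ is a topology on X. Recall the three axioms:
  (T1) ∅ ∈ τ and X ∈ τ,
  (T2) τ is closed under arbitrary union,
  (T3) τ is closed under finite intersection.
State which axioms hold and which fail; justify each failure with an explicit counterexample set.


τ IS a topology on X.

Axiom (T1): ∅ ∈ τ? Yes; X ∈ τ? Yes.
Axiom (T2/T3): check pairwise unions and intersections of members of τ.
All pairwise intersections and unions checked — each lies in τ. Therefore τ satisfies (T1), (T2), (T3): it IS a topology on X.


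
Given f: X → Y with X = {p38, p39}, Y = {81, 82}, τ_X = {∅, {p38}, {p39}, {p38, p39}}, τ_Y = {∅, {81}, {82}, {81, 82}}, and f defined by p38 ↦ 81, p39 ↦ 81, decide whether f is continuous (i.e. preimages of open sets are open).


f IS continuous.

Compute f^{-1}(U) for each U ∈ τ_Y:
  U = ∅: f^{-1}(U) = ∅ ∈ τ_X ✓.
  U = {81}: f^{-1}(U) = {p38, p39} ∈ τ_X ✓.
  U = {82}: f^{-1}(U) = ∅ ∈ τ_X ✓.
  U = {81, 82}: f^{-1}(U) = {p38, p39} ∈ τ_X ✓.
Every preimage lies in τ_X, so f IS continuous.


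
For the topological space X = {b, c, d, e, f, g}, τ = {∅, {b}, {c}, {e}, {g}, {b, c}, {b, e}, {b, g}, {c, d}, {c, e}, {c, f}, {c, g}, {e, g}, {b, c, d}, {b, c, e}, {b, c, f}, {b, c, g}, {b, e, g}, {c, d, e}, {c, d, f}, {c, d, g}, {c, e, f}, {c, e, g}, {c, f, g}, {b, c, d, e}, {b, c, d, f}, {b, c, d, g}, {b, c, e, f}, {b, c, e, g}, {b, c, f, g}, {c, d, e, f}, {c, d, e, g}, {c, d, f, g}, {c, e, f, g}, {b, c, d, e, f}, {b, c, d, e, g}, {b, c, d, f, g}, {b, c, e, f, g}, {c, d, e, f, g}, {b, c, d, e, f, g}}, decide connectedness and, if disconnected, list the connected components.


(X, τ) is disconnected; components = [{b}, {e}, {g}, {c, d, f}].

Find clopen sets (U ∈ τ with X ∖ U ∈ τ):
  U = ∅, X ∖ U = {b, c, d, e, f, g} — both open, so U is clopen.
  U = {b}, X ∖ U = {c, d, e, f, g} — both open, so U is clopen.
  U = {e}, X ∖ U = {b, c, d, f, g} — both open, so U is clopen.
  U = {g}, X ∖ U = {b, c, d, e, f} — both open, so U is clopen.
  U = {b, e}, X ∖ U = {c, d, f, g} — both open, so U is clopen.
  U = {b, g}, X ∖ U = {c, d, e, f} — both open, so U is clopen.
  U = {e, g}, X ∖ U = {b, c, d, f} — both open, so U is clopen.
  U = {b, e, g}, X ∖ U = {c, d, f} — both open, so U is clopen.
  U = {c, d, f}, X ∖ U = {b, e, g} — both open, so U is clopen.
  U = {b, c, d, f}, X ∖ U = {e, g} — both open, so U is clopen.
  U = {c, d, e, f}, X ∖ U = {b, g} — both open, so U is clopen.
  U = {c, d, f, g}, X ∖ U = {b, e} — both open, so U is clopen.
  U = {b, c, d, e, f}, X ∖ U = {g} — both open, so U is clopen.
  U = {b, c, d, f, g}, X ∖ U = {e} — both open, so U is clopen.
  U = {c, d, e, f, g}, X ∖ U = {b} — both open, so U is clopen.
  U = {b, c, d, e, f, g}, X ∖ U = ∅ — both open, so U is clopen.
Nontrivial clopen(s) exist: e.g. {c, d, e, f, g}. So (X, τ) is disconnected.
Compute connected components by grouping points that agree on all clopens:
  component: {b}
  component: {e}
  component: {g}
  component: {c, d, f}


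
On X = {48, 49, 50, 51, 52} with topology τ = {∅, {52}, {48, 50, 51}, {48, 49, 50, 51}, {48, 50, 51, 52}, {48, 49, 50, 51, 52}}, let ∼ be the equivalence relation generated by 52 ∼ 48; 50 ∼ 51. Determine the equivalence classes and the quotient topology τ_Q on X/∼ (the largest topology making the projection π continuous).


X/∼ = {[48=52], [49], [50=51]}; |τ_Q| = 3.

Equivalence classes: [48=52], [49], [50=51].
Quotient map π: X → X/∼ sends 48 ↦ [48=52], 49 ↦ [49], 50 ↦ [50=51], 51 ↦ [50=51], 52 ↦ [48=52].
For each subset V ⊆ X/∼, compute π^{-1}(V) ⊆ X and check whether π^{-1}(V) ∈ τ. V is open in τ_Q iff π^{-1}(V) ∈ τ.
  V = {}: π^{-1}(V) = ∅ ∈ τ ✓.
  V = {[48=52]}: π^{-1}(V) = {48, 52} ∉ τ ✗.
  V = {[49]}: π^{-1}(V) = {49} ∉ τ ✗.
  V = {[48=52], [49]}: π^{-1}(V) = {48, 49, 52} ∉ τ ✗.
  V = {[50=51]}: π^{-1}(V) = {50, 51} ∉ τ ✗.
  V = {[48=52], [50=51]}: π^{-1}(V) = {48, 50, 51, 52} ∈ τ ✓.
  V = {[49], [50=51]}: π^{-1}(V) = {49, 50, 51} ∉ τ ✗.
  V = {[48=52], [49], [50=51]}: π^{-1}(V) = {48, 49, 50, 51, 52} ∈ τ ✓.
Open sets in the quotient: τ_Q = {{}, {[48=52], [50=51]}, {[48=52], [49], [50=51]}} (3 elements).


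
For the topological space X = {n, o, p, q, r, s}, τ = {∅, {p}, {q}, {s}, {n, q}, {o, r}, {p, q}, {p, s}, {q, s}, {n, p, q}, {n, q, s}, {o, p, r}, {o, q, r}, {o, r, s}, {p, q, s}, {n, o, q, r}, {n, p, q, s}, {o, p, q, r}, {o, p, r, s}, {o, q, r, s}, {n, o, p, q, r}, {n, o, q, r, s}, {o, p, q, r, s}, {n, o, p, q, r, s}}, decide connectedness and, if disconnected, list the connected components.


(X, τ) is disconnected; components = [{p}, {s}, {n, q}, {o, r}].

Find clopen sets (U ∈ τ with X ∖ U ∈ τ):
  U = ∅, X ∖ U = {n, o, p, q, r, s} — both open, so U is clopen.
  U = {p}, X ∖ U = {n, o, q, r, s} — both open, so U is clopen.
  U = {s}, X ∖ U = {n, o, p, q, r} — both open, so U is clopen.
  U = {n, q}, X ∖ U = {o, p, r, s} — both open, so U is clopen.
  U = {o, r}, X ∖ U = {n, p, q, s} — both open, so U is clopen.
  U = {p, s}, X ∖ U = {n, o, q, r} — both open, so U is clopen.
  U = {n, p, q}, X ∖ U = {o, r, s} — both open, so U is clopen.
  U = {n, q, s}, X ∖ U = {o, p, r} — both open, so U is clopen.
  U = {o, p, r}, X ∖ U = {n, q, s} — both open, so U is clopen.
  U = {o, r, s}, X ∖ U = {n, p, q} — both open, so U is clopen.
  U = {n, o, q, r}, X ∖ U = {p, s} — both open, so U is clopen.
  U = {n, p, q, s}, X ∖ U = {o, r} — both open, so U is clopen.
  U = {o, p, r, s}, X ∖ U = {n, q} — both open, so U is clopen.
  U = {n, o, p, q, r}, X ∖ U = {s} — both open, so U is clopen.
  U = {n, o, q, r, s}, X ∖ U = {p} — both open, so U is clopen.
  U = {n, o, p, q, r, s}, X ∖ U = ∅ — both open, so U is clopen.
Nontrivial clopen(s) exist: e.g. {o, r, s}. So (X, τ) is disconnected.
Compute connected components by grouping points that agree on all clopens:
  component: {p}
  component: {s}
  component: {n, q}
  component: {o, r}


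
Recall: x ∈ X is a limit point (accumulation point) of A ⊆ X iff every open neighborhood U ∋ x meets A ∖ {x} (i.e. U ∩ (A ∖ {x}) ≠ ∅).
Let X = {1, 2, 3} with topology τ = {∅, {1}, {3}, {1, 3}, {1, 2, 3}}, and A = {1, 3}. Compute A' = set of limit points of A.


A' = {2}

For each x ∈ X, list the open sets U ∈ τ with x ∈ U, then check whether U ∩ (A ∖ {x}) ≠ ∅ for every such U.
  x = 1: open {1} ∋ x has {1} ∩ (A ∖ {1}) = ∅, so x is NOT a limit point.
  x = 2: opens ∋ x are {1, 2, 3}; each meets A ∖ {2}, so x IS a limit point.
  x = 3: open {3} ∋ x has {3} ∩ (A ∖ {3}) = ∅, so x is NOT a limit point.
Collecting: A' = {2}.


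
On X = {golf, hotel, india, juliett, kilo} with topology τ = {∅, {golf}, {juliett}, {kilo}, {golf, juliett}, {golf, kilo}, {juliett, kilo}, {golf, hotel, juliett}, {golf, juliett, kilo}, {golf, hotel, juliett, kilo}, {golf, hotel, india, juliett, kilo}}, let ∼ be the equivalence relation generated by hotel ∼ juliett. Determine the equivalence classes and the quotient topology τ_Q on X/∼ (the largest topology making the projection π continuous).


X/∼ = {[golf], [hotel=juliett], [india], [kilo]}; |τ_Q| = 7.

Equivalence classes: [golf], [hotel=juliett], [india], [kilo].
Quotient map π: X → X/∼ sends golf ↦ [golf], hotel ↦ [hotel=juliett], india ↦ [india], juliett ↦ [hotel=juliett], kilo ↦ [kilo].
For each subset V ⊆ X/∼, compute π^{-1}(V) ⊆ X and check whether π^{-1}(V) ∈ τ. V is open in τ_Q iff π^{-1}(V) ∈ τ.
  V = {}: π^{-1}(V) = ∅ ∈ τ ✓.
  V = {[golf]}: π^{-1}(V) = {golf} ∈ τ ✓.
  V = {[hotel=juliett]}: π^{-1}(V) = {hotel, juliett} ∉ τ ✗.
  V = {[golf], [hotel=juliett]}: π^{-1}(V) = {golf, hotel, juliett} ∈ τ ✓.
  V = {[india]}: π^{-1}(V) = {india} ∉ τ ✗.
  V = {[golf], [india]}: π^{-1}(V) = {golf, india} ∉ τ ✗.
  V = {[hotel=juliett], [india]}: π^{-1}(V) = {hotel, india, juliett} ∉ τ ✗.
  V = {[golf], [hotel=juliett], [india]}: π^{-1}(V) = {golf, hotel, india, juliett} ∉ τ ✗.
  V = {[kilo]}: π^{-1}(V) = {kilo} ∈ τ ✓.
  V = {[golf], [kilo]}: π^{-1}(V) = {golf, kilo} ∈ τ ✓.
  V = {[hotel=juliett], [kilo]}: π^{-1}(V) = {hotel, juliett, kilo} ∉ τ ✗.
  V = {[golf], [hotel=juliett], [kilo]}: π^{-1}(V) = {golf, hotel, juliett, kilo} ∈ τ ✓.
  V = {[india], [kilo]}: π^{-1}(V) = {india, kilo} ∉ τ ✗.
  V = {[golf], [india], [kilo]}: π^{-1}(V) = {golf, india, kilo} ∉ τ ✗.
  V = {[hotel=juliett], [india], [kilo]}: π^{-1}(V) = {hotel, india, juliett, kilo} ∉ τ ✗.
  V = {[golf], [hotel=juliett], [india], [kilo]}: π^{-1}(V) = {golf, hotel, india, juliett, kilo} ∈ τ ✓.
Open sets in the quotient: τ_Q = {{}, {[golf]}, {[golf], [hotel=juliett]}, {[kilo]}, {[golf], [kilo]}, {[golf], [hotel=juliett], [kilo]}, {[golf], [hotel=juliett], [india], [kilo]}} (7 elements).


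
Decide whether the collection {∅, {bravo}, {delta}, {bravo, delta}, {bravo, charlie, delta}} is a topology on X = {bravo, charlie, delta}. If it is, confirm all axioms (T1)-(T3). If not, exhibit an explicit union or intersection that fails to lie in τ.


τ IS a topology on X.

Axiom (T1): ∅ ∈ τ? Yes; X ∈ τ? Yes.
Axiom (T2/T3): check pairwise unions and intersections of members of τ.
All pairwise intersections and unions checked — each lies in τ. Therefore τ satisfies (T1), (T2), (T3): it IS a topology on X.


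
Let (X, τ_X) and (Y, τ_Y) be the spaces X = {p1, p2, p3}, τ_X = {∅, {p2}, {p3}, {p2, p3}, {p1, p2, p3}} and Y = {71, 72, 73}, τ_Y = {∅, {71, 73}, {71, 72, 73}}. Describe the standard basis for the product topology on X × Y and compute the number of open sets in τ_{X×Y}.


Basis B = {∅ × ∅, {p2} × {71, 73}, {p3} × {71, 73}, {p2} × {71, 72, 73}, {p3} × {71, 72, 73}, {p2, p3} × {71, 73}, {p1, p2, p3} × {71, 73}, {p2, p3} × {71, 72, 73}, {p1, p2, p3} × {71, 72, 73}}; |τ_{X×Y}| = 14.

Enumerate products U × V with U ∈ τ_X, V ∈ τ_Y (deduplicated):
  ∅ × ∅ = {} (∅)
  {p2} × {71, 73} = {(p2,71), (p2,73)}
  {p3} × {71, 73} = {(p3,71), (p3,73)}
  {p2} × {71, 72, 73} = {(p2,71), (p2,72), (p2,73)}
  {p3} × {71, 72, 73} = {(p3,71), (p3,72), (p3,73)}
  {p2, p3} × {71, 73} = {(p2,71), (p2,73), (p3,71), (p3,73)}
  {p1, p2, p3} × {71, 73} = {(p1,71), (p1,73), (p2,71), (p2,73), (p3,71), (p3,73)}
  {p2, p3} × {71, 72, 73} = {(p2,71), (p2,72), (p2,73), (p3,71), (p3,72), (p3,73)}
  {p1, p2, p3} × {71, 72, 73} = {(p1,71), (p1,72), (p1,73), (p2,71), (p2,72), (p2,73), (p3,71), (p3,72), (p3,73)}
These 9 distinct sets form the basis B.
Close under arbitrary unions to get τ_{X×Y}; counting gives |τ_{X×Y}| = 14.


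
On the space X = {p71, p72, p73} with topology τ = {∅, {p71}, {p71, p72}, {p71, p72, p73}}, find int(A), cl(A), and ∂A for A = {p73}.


int(A) = ∅, cl(A) = {p73}, ∂A = {p73}.

Closed sets in (X, τ) are complements of opens:
  closed(X, τ) = {∅, {p73}, {p72, p73}, {p71, p72, p73}}.
int(A) = ⋃ {U ∈ τ : U ⊆ A}. Opens contained in A: ∅.
Taking the union of these: int(A) = ∅.
cl(A) = ⋂ {C closed : A ⊆ C}. Closed sets containing A: {p73}, {p72, p73}, {p71, p72, p73}.
Intersecting these: cl(A) = {p73}.
∂A = cl(A) ∖ int(A) = {p73} ∖ ∅ = {p73}.


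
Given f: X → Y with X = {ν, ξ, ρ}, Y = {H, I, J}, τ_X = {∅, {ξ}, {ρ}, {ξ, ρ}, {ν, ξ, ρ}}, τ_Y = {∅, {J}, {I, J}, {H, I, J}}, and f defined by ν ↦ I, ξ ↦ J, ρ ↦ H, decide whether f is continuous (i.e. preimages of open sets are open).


f is NOT continuous.

Compute f^{-1}(U) for each U ∈ τ_Y:
  U = ∅: f^{-1}(U) = ∅ ∈ τ_X ✓.
  U = {J}: f^{-1}(U) = {ξ} ∈ τ_X ✓.
  U = {I, J}: f^{-1}(U) = {ν, ξ} ∉ τ_X ✗.
  U = {H, I, J}: f^{-1}(U) = {ν, ξ, ρ} ∈ τ_X ✓.
Found U = {I, J} with f^{-1}(U) = {ν, ξ} not in τ_X. Therefore f is NOT continuous.


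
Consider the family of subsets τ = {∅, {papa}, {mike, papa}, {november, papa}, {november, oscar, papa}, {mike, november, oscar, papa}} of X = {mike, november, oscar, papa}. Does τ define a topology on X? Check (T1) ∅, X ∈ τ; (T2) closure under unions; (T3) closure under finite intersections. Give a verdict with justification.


τ is NOT a topology on X.

Axiom (T1): ∅ ∈ τ? Yes; X ∈ τ? Yes.
Axiom (T2/T3): check pairwise unions and intersections of members of τ.
Counterexample for (T2): {mike, papa} ∪ {november, papa} = {mike, november, papa} ∉ τ. Therefore τ is NOT a topology.


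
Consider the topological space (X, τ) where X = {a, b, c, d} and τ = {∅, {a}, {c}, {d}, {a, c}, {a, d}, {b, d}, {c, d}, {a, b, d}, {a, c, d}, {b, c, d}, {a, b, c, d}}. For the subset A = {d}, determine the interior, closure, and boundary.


int(A) = {d}, cl(A) = {b, d}, ∂A = {b}.

Closed sets in (X, τ) are complements of opens:
  closed(X, τ) = {∅, {a}, {b}, {c}, {a, b}, {a, c}, {b, c}, {b, d}, {a, b, c}, {a, b, d}, {b, c, d}, {a, b, c, d}}.
int(A) = ⋃ {U ∈ τ : U ⊆ A}. Opens contained in A: ∅, {d}.
Taking the union of these: int(A) = {d}.
cl(A) = ⋂ {C closed : A ⊆ C}. Closed sets containing A: {b, d}, {a, b, d}, {b, c, d}, {a, b, c, d}.
Intersecting these: cl(A) = {b, d}.
∂A = cl(A) ∖ int(A) = {b, d} ∖ {d} = {b}.


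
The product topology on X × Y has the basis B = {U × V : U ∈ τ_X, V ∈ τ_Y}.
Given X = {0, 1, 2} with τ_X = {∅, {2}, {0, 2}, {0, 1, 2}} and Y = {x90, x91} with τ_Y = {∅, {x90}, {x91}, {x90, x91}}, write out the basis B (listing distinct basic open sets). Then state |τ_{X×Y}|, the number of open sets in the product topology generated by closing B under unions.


Basis B = {∅ × ∅, {2} × {x90}, {2} × {x91}, {0, 2} × {x90}, {0, 2} × {x91}, {2} × {x90, x91}, {0, 1, 2} × {x90}, {0, 1, 2} × {x91}, {0, 2} × {x90, x91}, {0, 1, 2} × {x90, x91}}; |τ_{X×Y}| = 16.

Enumerate products U × V with U ∈ τ_X, V ∈ τ_Y (deduplicated):
  ∅ × ∅ = {} (∅)
  {2} × {x90} = {(2,x90)}
  {2} × {x91} = {(2,x91)}
  {0, 2} × {x90} = {(0,x90), (2,x90)}
  {0, 2} × {x91} = {(0,x91), (2,x91)}
  {2} × {x90, x91} = {(2,x90), (2,x91)}
  {0, 1, 2} × {x90} = {(0,x90), (1,x90), (2,x90)}
  {0, 1, 2} × {x91} = {(0,x91), (1,x91), (2,x91)}
  {0, 2} × {x90, x91} = {(0,x90), (0,x91), (2,x90), (2,x91)}
  {0, 1, 2} × {x90, x91} = {(0,x90), (0,x91), (1,x90), (1,x91), (2,x90), (2,x91)}
These 10 distinct sets form the basis B.
Close under arbitrary unions to get τ_{X×Y}; counting gives |τ_{X×Y}| = 16.


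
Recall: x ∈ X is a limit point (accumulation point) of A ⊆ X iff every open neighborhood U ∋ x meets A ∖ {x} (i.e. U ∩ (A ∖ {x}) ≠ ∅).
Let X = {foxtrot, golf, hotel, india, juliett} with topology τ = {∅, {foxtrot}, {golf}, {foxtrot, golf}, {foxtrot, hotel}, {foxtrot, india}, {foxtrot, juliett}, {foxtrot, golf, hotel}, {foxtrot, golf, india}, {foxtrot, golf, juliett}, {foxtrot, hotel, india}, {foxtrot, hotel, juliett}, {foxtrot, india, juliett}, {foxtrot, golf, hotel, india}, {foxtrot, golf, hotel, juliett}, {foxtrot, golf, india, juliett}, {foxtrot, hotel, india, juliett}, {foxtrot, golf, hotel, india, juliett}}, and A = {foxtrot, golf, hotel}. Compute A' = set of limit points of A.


A' = {hotel, india, juliett}

For each x ∈ X, list the open sets U ∈ τ with x ∈ U, then check whether U ∩ (A ∖ {x}) ≠ ∅ for every such U.
  x = foxtrot: open {foxtrot} ∋ x has {foxtrot} ∩ (A ∖ {foxtrot}) = ∅, so x is NOT a limit point.
  x = golf: open {golf} ∋ x has {golf} ∩ (A ∖ {golf}) = ∅, so x is NOT a limit point.
  x = hotel: opens ∋ x are {foxtrot, hotel}, {foxtrot, golf, hotel}, {foxtrot, hotel, india}, {foxtrot, hotel, juliett}, {foxtrot, golf, hotel, india}, {foxtrot, golf, hotel, juliett}, {foxtrot, hotel, india, juliett}, {foxtrot, golf, hotel, india, juliett}; each meets A ∖ {hotel}, so x IS a limit point.
  x = india: opens ∋ x are {foxtrot, india}, {foxtrot, golf, india}, {foxtrot, hotel, india}, {foxtrot, india, juliett}, {foxtrot, golf, hotel, india}, {foxtrot, golf, india, juliett}, {foxtrot, hotel, india, juliett}, {foxtrot, golf, hotel, india, juliett}; each meets A ∖ {india}, so x IS a limit point.
  x = juliett: opens ∋ x are {foxtrot, juliett}, {foxtrot, golf, juliett}, {foxtrot, hotel, juliett}, {foxtrot, india, juliett}, {foxtrot, golf, hotel, juliett}, {foxtrot, golf, india, juliett}, {foxtrot, hotel, india, juliett}, {foxtrot, golf, hotel, india, juliett}; each meets A ∖ {juliett}, so x IS a limit point.
Collecting: A' = {hotel, india, juliett}.


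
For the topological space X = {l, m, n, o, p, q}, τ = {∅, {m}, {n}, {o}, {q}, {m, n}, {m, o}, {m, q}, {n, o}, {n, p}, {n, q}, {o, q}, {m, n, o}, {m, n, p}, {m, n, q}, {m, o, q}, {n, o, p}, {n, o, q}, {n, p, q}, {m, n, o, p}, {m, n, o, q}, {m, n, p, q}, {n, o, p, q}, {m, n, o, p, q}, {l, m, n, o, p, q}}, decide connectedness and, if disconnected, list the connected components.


(X, τ) is connected.

Find clopen sets (U ∈ τ with X ∖ U ∈ τ):
  U = ∅, X ∖ U = {l, m, n, o, p, q} — both open, so U is clopen.
  U = {l, m, n, o, p, q}, X ∖ U = ∅ — both open, so U is clopen.
Only trivial clopens (∅ and X) exist, so (X, τ) is connected.
Compute connected components by grouping points that agree on all clopens:
  component: {l, m, n, o, p, q}


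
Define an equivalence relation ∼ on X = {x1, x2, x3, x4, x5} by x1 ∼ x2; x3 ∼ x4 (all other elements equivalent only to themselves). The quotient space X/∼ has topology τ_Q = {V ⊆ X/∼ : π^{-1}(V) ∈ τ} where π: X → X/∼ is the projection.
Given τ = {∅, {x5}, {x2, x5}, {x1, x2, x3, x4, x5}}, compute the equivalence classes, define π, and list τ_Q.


X/∼ = {[x1=x2], [x3=x4], [x5]}; |τ_Q| = 3.

Equivalence classes: [x1=x2], [x3=x4], [x5].
Quotient map π: X → X/∼ sends x1 ↦ [x1=x2], x2 ↦ [x1=x2], x3 ↦ [x3=x4], x4 ↦ [x3=x4], x5 ↦ [x5].
For each subset V ⊆ X/∼, compute π^{-1}(V) ⊆ X and check whether π^{-1}(V) ∈ τ. V is open in τ_Q iff π^{-1}(V) ∈ τ.
  V = {}: π^{-1}(V) = ∅ ∈ τ ✓.
  V = {[x1=x2]}: π^{-1}(V) = {x1, x2} ∉ τ ✗.
  V = {[x3=x4]}: π^{-1}(V) = {x3, x4} ∉ τ ✗.
  V = {[x1=x2], [x3=x4]}: π^{-1}(V) = {x1, x2, x3, x4} ∉ τ ✗.
  V = {[x5]}: π^{-1}(V) = {x5} ∈ τ ✓.
  V = {[x1=x2], [x5]}: π^{-1}(V) = {x1, x2, x5} ∉ τ ✗.
  V = {[x3=x4], [x5]}: π^{-1}(V) = {x3, x4, x5} ∉ τ ✗.
  V = {[x1=x2], [x3=x4], [x5]}: π^{-1}(V) = {x1, x2, x3, x4, x5} ∈ τ ✓.
Open sets in the quotient: τ_Q = {{}, {[x5]}, {[x1=x2], [x3=x4], [x5]}} (3 elements).
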